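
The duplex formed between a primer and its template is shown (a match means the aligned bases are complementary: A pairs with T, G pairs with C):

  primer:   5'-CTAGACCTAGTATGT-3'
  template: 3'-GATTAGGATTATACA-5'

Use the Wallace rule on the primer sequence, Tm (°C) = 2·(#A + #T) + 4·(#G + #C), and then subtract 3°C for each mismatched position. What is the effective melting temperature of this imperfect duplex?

Primer base counts: A=4, T=5, G=3, C=3 → A+T=9, G+C=6
Perfect-match Tm = 2(9) + 4(6) = 18 + 24 = 42°C
Mismatches (positions where the bases are not complementary): 3 (at positions 4, 5, 10)
Effective Tm = 42 − 3×3 = 42 − 9 = 33°C

33°C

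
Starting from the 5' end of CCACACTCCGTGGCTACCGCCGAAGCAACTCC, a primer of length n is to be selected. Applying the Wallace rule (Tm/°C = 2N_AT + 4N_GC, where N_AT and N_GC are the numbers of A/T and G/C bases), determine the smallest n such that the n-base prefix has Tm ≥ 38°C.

n = 12

First 11 bases: CCACACTCCGT → Tm = 36°C (< 38°C)
First 12 bases: CCACACTCCGTG → Tm = 40°C (≥ 38°C)
Since every base adds ≥2°C, Tm only increases with n, so the threshold is first crossed at n = 12.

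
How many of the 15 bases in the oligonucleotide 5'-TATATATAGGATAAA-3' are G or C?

C=0, T=5, G=2, A=8
Total G or C: 2 + 0 = 2

2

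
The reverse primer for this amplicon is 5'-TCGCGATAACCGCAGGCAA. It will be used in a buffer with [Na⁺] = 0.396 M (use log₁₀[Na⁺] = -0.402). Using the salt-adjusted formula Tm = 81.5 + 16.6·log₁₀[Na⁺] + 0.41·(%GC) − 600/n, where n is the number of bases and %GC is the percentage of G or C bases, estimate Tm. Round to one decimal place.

67.0°C

Length n = 19. Counting bases: A=6, C=6, G=5, T=2
G+C = 11, so %GC = 11/19 × 100 = 57.895%
Salt term: 16.6 × (-0.402) = -6.673
GC term: 0.41 × 57.895 = 23.737; length term: −600/19 = −31.579
Tm = 81.5 + (-6.673) + 23.737 − 31.579 = 66.985 → 67.0°C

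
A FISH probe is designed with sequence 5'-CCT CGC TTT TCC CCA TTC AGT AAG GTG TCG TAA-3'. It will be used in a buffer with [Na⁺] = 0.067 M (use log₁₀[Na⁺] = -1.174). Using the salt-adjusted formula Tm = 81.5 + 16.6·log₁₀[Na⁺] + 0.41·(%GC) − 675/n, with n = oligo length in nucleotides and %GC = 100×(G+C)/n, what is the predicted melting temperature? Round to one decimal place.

Length n = 33. Base counts: A=6, G=6, C=10, T=11
G+C = 16, so %GC = 16/33 × 100 = 48.485%
Salt term: 16.6 × (-1.174) = -19.488
GC term: 0.41 × 48.485 = 19.879; length term: −675/33 = −20.455
Tm = 81.5 + (-19.488) + 19.879 − 20.455 = 61.436 → 61.4°C

61.4°C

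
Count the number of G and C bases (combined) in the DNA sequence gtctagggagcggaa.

Scanning the sequence gives A=4, C=2, G=7, T=2.
Total G or C: 7 + 2 = 9

9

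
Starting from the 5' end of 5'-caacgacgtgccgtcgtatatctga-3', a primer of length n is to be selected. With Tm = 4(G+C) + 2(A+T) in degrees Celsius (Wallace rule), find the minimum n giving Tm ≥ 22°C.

First 6 bases: CAACGA → Tm = 18°C (< 22°C)
First 7 bases: CAACGAC → Tm = 22°C (≥ 22°C)
Each additional base adds 2°C (A/T) or 4°C (G/C), so Tm is non-decreasing in n; n = 7 is the first length to reach 22°C.

n = 7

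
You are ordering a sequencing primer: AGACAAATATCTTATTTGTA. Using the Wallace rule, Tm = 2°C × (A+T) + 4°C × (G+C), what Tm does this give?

Base counts: A=8, T=8, C=2, G=2
AT pairs contribute 16, GC pairs contribute 4.
Tm = 2(16) + 4(4) = 32 + 16 = 48°C

48°C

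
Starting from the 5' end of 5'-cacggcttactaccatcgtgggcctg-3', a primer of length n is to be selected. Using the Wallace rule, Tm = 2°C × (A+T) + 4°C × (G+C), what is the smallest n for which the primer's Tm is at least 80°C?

n = 25

First 24 bases: CACGGCTTACTACCATCGTGGGCC → Tm = 78°C (< 80°C)
First 25 bases: CACGGCTTACTACCATCGTGGGCCT → Tm = 80°C (≥ 80°C)
Since every base adds ≥2°C, Tm only increases with n, so the threshold is first crossed at n = 25.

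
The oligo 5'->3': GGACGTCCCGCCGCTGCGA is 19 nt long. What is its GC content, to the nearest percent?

79%

Scanning the sequence gives T=2, A=2, G=7, C=8.
G+C = 7 + 8 = 15 out of 19 bases
%GC = 15/19 × 100 = 78.95% ≈ 79%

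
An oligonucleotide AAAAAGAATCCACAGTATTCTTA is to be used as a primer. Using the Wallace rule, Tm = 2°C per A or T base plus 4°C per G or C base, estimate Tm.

58°C

G=2, A=11, C=4, T=6
AT pairs contribute 17, GC pairs contribute 6.
Tm = 2(17) + 4(6) = 34 + 24 = 58°C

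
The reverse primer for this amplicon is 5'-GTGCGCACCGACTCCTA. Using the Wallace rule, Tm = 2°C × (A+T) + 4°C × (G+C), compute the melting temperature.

56°C

Scanning the sequence gives G=4, T=3, A=3, C=7.
A+T = 6, G+C = 11
Tm = 4·11 + 2·6 = 44 + 12 = 56°C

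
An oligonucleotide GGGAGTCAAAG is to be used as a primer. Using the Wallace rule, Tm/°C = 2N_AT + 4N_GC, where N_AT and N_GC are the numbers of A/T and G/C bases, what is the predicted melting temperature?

34°C

A=4, G=5, T=1, C=1
A+T = 5, G+C = 6
Tm = 2×5 + 4×6 = 34°C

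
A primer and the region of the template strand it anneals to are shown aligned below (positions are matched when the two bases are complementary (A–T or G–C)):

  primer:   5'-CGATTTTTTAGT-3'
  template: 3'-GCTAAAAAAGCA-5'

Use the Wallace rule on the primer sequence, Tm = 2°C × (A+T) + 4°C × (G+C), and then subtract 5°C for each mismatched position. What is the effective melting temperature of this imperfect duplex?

Primer base counts: A=2, T=7, G=2, C=1 → A+T=9, G+C=3
Perfect-match Tm = 2(9) + 4(3) = 18 + 12 = 30°C
Mismatches (positions where the bases are not complementary): 1 (at position 10)
Effective Tm = 30 − 1×5 = 30 − 5 = 25°C

25°C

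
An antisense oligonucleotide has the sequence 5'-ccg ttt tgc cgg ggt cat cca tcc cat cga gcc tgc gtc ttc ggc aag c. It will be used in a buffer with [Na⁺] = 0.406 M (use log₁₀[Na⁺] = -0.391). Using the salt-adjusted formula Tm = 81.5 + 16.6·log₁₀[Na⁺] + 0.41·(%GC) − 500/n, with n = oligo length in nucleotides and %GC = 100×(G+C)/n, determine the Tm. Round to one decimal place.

90.7°C

Length n = 49. A=6, C=18, T=12, G=13
G+C = 31, so %GC = 31/49 × 100 = 63.265%
Salt term: 16.6 × (-0.391) = -6.491
GC term: 0.41 × 63.265 = 25.939; length term: −500/49 = −10.204
Tm = 81.5 + (-6.491) + 25.939 − 10.204 = 90.744 → 90.7°C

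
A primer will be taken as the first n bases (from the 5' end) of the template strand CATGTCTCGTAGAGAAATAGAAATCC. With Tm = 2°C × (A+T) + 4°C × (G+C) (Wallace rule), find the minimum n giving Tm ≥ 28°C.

n = 9

First 8 bases: CATGTCTC → Tm = 24°C (< 28°C)
First 9 bases: CATGTCTCG → Tm = 28°C (≥ 28°C)
Since every base adds ≥2°C, Tm only increases with n, so the threshold is first crossed at n = 9.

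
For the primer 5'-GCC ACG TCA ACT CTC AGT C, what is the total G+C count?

Scanning the sequence gives A=4, T=4, C=8, G=3.
G+C = 3 + 8 = 11

11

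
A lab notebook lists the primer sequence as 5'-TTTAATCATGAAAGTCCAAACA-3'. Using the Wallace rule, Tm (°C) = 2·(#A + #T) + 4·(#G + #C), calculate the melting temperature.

Base counts: C=4, A=10, G=2, T=6
A+T = 16, G+C = 6
Tm = 2(16) + 4(6) = 32 + 24 = 56°C

56°C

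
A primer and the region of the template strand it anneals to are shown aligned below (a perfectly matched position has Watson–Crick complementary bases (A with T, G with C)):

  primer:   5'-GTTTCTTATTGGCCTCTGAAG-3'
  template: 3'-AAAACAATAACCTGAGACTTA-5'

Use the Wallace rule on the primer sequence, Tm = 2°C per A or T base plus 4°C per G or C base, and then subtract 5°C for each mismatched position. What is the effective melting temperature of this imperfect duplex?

40°C

Primer base counts: A=3, T=9, G=5, C=4 → A+T=12, G+C=9
Perfect-match Tm = 2(12) + 4(9) = 24 + 36 = 60°C
Mismatches (positions where the bases are not complementary): 4 (at positions 1, 5, 13, 21)
Effective Tm = 60 − 4×5 = 60 − 20 = 40°C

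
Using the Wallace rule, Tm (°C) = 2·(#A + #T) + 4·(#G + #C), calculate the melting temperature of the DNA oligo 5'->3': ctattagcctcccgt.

46°C

Scanning the sequence gives G=2, A=2, C=6, T=5.
A+T = 7, G+C = 8
Tm = 2(7) + 4(8) = 14 + 32 = 46°C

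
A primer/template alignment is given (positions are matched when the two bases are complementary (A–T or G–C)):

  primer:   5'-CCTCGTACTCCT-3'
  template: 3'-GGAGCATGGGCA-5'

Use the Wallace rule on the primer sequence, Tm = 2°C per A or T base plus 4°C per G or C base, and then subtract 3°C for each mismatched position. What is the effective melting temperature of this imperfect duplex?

32°C

Primer base counts: A=1, T=4, G=1, C=6 → A+T=5, G+C=7
Perfect-match Tm = 2(5) + 4(7) = 10 + 28 = 38°C
Mismatches (positions where the bases are not complementary): 2 (at positions 9, 11)
Effective Tm = 38 − 2×3 = 38 − 6 = 32°C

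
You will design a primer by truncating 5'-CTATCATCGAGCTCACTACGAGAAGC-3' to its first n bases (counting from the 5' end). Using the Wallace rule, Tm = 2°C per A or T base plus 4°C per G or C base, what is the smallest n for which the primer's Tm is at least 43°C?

n = 15

First 14 bases: CTATCATCGAGCTC → Tm = 42°C (< 43°C)
First 15 bases: CTATCATCGAGCTCA → Tm = 44°C (≥ 43°C)
Since every base adds ≥2°C, Tm only increases with n, so the threshold is first crossed at n = 15.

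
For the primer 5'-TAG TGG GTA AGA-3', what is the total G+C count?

Counting bases: C=0, G=5, T=3, A=4
Total G or C: 5 + 0 = 5

5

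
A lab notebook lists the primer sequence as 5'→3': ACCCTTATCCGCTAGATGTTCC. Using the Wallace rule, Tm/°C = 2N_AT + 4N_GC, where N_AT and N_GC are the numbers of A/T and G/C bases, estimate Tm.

A=4, C=8, T=7, G=3
So N_AT = 11 and N_GC = 11.
Tm = 4·11 + 2·11 = 44 + 22 = 66°C

66°C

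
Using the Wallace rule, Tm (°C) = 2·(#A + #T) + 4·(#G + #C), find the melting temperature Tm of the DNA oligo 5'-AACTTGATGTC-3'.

Scanning the sequence gives G=2, A=3, C=2, T=4.
So N_AT = 7 and N_GC = 4.
Tm = 2(7) + 4(4) = 14 + 16 = 30°C

30°C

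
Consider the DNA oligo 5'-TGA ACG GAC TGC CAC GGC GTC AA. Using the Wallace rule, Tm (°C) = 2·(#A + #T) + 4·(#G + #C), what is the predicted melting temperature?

Counting bases: T=3, G=7, C=7, A=6
A+T = 9, G+C = 14
Tm = 4·14 + 2·9 = 56 + 18 = 74°C

74°C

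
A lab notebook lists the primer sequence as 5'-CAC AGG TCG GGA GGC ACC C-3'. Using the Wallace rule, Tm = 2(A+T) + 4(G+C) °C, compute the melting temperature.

66°C

Base counts: C=7, A=4, T=1, G=7
AT pairs contribute 5, GC pairs contribute 14.
Tm = 2×5 + 4×14 = 66°C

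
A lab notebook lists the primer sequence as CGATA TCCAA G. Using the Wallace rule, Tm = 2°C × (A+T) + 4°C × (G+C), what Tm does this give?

Base counts: C=3, G=2, A=4, T=2
A+T = 6, G+C = 5
Tm = 2×6 + 4×5 = 32°C

32°C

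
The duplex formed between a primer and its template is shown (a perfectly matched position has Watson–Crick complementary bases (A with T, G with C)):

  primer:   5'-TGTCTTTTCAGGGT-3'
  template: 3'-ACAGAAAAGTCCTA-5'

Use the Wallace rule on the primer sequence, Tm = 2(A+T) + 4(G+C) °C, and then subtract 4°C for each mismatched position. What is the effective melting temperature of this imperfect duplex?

Primer base counts: A=1, T=7, G=4, C=2 → A+T=8, G+C=6
Perfect-match Tm = 2(8) + 4(6) = 16 + 24 = 40°C
Mismatches (positions where the bases are not complementary): 1 (at position 13)
Effective Tm = 40 − 1×4 = 40 − 4 = 36°C

36°C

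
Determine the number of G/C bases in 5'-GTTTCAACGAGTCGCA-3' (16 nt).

8

T=4, G=4, A=4, C=4
Total G or C: 4 + 4 = 8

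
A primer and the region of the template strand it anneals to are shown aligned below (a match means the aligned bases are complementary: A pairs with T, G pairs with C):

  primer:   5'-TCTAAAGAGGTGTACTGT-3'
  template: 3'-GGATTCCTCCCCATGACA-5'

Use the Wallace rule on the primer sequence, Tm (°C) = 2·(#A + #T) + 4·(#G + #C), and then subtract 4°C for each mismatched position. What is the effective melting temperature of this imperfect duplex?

38°C

Primer base counts: A=5, T=6, G=5, C=2 → A+T=11, G+C=7
Perfect-match Tm = 2(11) + 4(7) = 22 + 28 = 50°C
Mismatches (positions where the bases are not complementary): 3 (at positions 1, 6, 11)
Effective Tm = 50 − 3×4 = 50 − 12 = 38°C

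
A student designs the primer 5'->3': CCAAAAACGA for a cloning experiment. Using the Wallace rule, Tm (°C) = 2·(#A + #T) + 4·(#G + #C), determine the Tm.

28°C

T=0, A=6, G=1, C=3
So N_AT = 6 and N_GC = 4.
Tm = 2(6) + 4(4) = 12 + 16 = 28°C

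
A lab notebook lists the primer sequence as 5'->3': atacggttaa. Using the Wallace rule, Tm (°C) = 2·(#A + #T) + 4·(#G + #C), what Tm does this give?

26°C

Counting bases: C=1, A=4, T=3, G=2
A+T = 7, G+C = 3
Tm = 4·3 + 2·7 = 12 + 14 = 26°C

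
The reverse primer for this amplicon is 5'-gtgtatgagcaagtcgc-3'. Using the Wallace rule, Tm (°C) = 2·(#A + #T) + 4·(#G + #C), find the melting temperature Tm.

Counting bases: T=4, A=4, C=3, G=6
A+T = 8, G+C = 9
Tm = 4·9 + 2·8 = 36 + 16 = 52°C

52°C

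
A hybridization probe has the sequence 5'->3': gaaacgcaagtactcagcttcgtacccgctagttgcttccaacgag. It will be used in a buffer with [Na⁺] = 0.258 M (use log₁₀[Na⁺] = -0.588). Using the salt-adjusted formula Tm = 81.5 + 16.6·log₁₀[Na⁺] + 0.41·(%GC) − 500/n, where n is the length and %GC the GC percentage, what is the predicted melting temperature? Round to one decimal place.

Length n = 46. Base counts: G=10, T=10, C=14, A=12
G+C = 24, so %GC = 24/46 × 100 = 52.174%
Salt term: 16.6 × (-0.588) = -9.761
GC term: 0.41 × 52.174 = 21.391; length term: −500/46 = −10.87
Tm = 81.5 + (-9.761) + 21.391 − 10.87 = 82.26 → 82.3°C

82.3°C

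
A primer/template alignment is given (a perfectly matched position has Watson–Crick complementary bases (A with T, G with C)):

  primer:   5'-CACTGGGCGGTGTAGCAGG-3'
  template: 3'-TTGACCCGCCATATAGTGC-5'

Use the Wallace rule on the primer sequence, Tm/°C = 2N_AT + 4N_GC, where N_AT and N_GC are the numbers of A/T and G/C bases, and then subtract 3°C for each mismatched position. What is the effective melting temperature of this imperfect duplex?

52°C

Primer base counts: A=3, T=3, G=9, C=4 → A+T=6, G+C=13
Perfect-match Tm = 2(6) + 4(13) = 12 + 52 = 64°C
Mismatches (positions where the bases are not complementary): 4 (at positions 1, 12, 15, 18)
Effective Tm = 64 − 4×3 = 64 − 12 = 52°C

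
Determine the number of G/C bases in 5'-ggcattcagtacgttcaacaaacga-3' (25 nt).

Base counts: G=5, T=5, A=9, C=6
G+C = 5 + 6 = 11

11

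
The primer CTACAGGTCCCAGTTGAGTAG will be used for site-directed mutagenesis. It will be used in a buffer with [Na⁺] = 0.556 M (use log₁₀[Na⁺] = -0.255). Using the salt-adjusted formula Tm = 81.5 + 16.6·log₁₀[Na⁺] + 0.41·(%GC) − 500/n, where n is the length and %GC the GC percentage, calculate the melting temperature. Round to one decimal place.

Length n = 21. A=5, C=5, T=5, G=6
G+C = 11, so %GC = 11/21 × 100 = 52.381%
Salt term: 16.6 × (-0.255) = -4.233
GC term: 0.41 × 52.381 = 21.476; length term: −500/21 = −23.81
Tm = 81.5 + (-4.233) + 21.476 − 23.81 = 74.933 → 74.9°C

74.9°C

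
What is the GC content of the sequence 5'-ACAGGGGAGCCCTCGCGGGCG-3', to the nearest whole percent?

81%

Base counts: T=1, C=7, A=3, G=10
G+C = 10 + 7 = 17 out of 21 bases
%GC = 17/21 × 100 = 80.95% ≈ 81%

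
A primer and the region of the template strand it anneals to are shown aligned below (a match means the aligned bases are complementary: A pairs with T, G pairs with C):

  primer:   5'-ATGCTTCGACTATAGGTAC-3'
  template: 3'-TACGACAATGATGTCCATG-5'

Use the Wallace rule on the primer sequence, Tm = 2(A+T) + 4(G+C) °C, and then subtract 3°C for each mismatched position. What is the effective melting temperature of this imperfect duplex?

42°C

Primer base counts: A=5, T=6, G=4, C=4 → A+T=11, G+C=8
Perfect-match Tm = 2(11) + 4(8) = 22 + 32 = 54°C
Mismatches (positions where the bases are not complementary): 4 (at positions 6, 7, 8, 13)
Effective Tm = 54 − 4×3 = 54 − 12 = 42°C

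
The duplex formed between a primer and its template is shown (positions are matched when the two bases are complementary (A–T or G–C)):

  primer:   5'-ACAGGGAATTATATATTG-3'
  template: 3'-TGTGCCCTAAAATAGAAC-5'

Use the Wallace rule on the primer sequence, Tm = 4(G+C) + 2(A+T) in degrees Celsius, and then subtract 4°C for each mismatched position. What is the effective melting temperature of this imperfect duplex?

Primer base counts: A=7, T=6, G=4, C=1 → A+T=13, G+C=5
Perfect-match Tm = 2(13) + 4(5) = 26 + 20 = 46°C
Mismatches (positions where the bases are not complementary): 4 (at positions 4, 7, 11, 15)
Effective Tm = 46 − 4×4 = 46 − 16 = 30°C

30°C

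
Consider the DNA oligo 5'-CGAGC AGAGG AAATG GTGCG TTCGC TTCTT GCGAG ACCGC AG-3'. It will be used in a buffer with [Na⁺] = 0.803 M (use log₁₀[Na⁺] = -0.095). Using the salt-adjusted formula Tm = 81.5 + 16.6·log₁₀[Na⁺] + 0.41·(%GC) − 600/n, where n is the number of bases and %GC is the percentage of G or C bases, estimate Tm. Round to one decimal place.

Length n = 42. Scanning the sequence gives A=9, T=8, C=10, G=15.
G+C = 25, so %GC = 25/42 × 100 = 59.524%
Salt term: 16.6 × (-0.095) = -1.577
GC term: 0.41 × 59.524 = 24.405; length term: −600/42 = −14.286
Tm = 81.5 + (-1.577) + 24.405 − 14.286 = 90.042 → 90.0°C

90.0°C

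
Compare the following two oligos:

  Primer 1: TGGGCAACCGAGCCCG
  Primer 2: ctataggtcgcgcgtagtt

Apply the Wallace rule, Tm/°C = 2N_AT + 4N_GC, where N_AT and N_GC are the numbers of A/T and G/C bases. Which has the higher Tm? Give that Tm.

Primer 1: A+T=4, G+C=12 → Tm = 2(4)+4(12) = 56°C
Primer 2: A+T=9, G+C=10 → Tm = 2(9)+4(10) = 58°C
56°C vs 58°C → primer 2 is higher.

Primer 2, 58°C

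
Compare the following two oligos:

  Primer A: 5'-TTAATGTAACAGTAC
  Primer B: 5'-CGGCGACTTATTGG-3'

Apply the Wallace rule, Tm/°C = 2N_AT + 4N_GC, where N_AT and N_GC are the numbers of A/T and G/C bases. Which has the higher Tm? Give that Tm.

Primer A: A+T=11, G+C=4 → Tm = 2(11)+4(4) = 38°C
Primer B: A+T=6, G+C=8 → Tm = 2(6)+4(8) = 44°C
38°C vs 44°C → primer B is higher.

Primer B, 44°C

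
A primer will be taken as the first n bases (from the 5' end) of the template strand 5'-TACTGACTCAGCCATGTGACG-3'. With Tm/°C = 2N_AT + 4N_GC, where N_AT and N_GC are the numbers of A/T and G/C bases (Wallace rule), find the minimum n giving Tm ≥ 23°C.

n = 9

First 8 bases: TACTGACT → Tm = 22°C (< 23°C)
First 9 bases: TACTGACTC → Tm = 26°C (≥ 23°C)
Each additional base adds 2°C (A/T) or 4°C (G/C), so Tm is non-decreasing in n; n = 9 is the first length to reach 23°C.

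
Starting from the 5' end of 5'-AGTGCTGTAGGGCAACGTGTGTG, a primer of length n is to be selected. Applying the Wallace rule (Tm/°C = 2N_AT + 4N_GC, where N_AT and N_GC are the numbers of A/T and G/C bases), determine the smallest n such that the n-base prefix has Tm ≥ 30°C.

First 9 bases: AGTGCTGTA → Tm = 26°C (< 30°C)
First 10 bases: AGTGCTGTAG → Tm = 30°C (≥ 30°C)
Since every base adds ≥2°C, Tm only increases with n, so the threshold is first crossed at n = 10.

n = 10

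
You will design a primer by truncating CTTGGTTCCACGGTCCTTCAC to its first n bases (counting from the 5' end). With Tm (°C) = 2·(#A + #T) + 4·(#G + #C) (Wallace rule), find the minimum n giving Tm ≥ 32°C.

First 10 bases: CTTGGTTCCA → Tm = 30°C (< 32°C)
First 11 bases: CTTGGTTCCAC → Tm = 34°C (≥ 32°C)
Each additional base adds 2°C (A/T) or 4°C (G/C), so Tm is non-decreasing in n; n = 11 is the first length to reach 32°C.

n = 11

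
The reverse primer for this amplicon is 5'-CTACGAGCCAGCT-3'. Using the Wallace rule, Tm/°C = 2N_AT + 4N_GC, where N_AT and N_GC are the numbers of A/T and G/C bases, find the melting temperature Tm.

42°C

G=3, T=2, A=3, C=5
A+T = 5, G+C = 8
Tm = 4·8 + 2·5 = 32 + 10 = 42°C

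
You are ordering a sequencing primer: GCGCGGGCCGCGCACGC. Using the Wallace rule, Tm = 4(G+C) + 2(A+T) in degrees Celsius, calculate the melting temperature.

66°C

Counting bases: G=8, C=8, A=1, T=0
A+T = 1, G+C = 16
Tm = 4·16 + 2·1 = 64 + 2 = 66°C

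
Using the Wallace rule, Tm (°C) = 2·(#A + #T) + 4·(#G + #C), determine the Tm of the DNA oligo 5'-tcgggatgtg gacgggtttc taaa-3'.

Base counts: T=7, A=5, G=9, C=3
AT pairs contribute 12, GC pairs contribute 12.
Tm = 4·12 + 2·12 = 48 + 24 = 72°C

72°C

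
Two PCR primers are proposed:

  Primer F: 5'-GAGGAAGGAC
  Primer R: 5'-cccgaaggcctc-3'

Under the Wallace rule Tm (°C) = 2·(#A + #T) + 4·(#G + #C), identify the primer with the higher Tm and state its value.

Primer R, 42°C

Primer F: A+T=4, G+C=6 → Tm = 2(4)+4(6) = 32°C
Primer R: A+T=3, G+C=9 → Tm = 2(3)+4(9) = 42°C
32°C vs 42°C → primer R is higher.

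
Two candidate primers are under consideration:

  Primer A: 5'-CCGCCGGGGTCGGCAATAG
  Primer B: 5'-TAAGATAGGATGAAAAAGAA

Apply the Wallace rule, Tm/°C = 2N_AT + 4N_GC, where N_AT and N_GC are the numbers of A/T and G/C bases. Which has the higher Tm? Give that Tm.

Primer A, 66°C

Primer A: A+T=5, G+C=14 → Tm = 2(5)+4(14) = 66°C
Primer B: A+T=15, G+C=5 → Tm = 2(15)+4(5) = 50°C
66°C vs 50°C → primer A is higher.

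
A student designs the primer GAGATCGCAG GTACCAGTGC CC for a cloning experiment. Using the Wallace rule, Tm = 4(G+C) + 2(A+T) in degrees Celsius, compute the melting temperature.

A=5, C=7, G=7, T=3
So N_AT = 8 and N_GC = 14.
Tm = 2(8) + 4(14) = 16 + 56 = 72°C

72°C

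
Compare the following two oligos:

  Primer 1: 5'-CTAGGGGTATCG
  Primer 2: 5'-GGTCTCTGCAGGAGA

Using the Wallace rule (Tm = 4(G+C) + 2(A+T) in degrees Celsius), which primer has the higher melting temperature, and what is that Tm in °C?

Primer 2, 48°C

Primer 1: A+T=5, G+C=7 → Tm = 2(5)+4(7) = 38°C
Primer 2: A+T=6, G+C=9 → Tm = 2(6)+4(9) = 48°C
38°C vs 48°C → primer 2 is higher.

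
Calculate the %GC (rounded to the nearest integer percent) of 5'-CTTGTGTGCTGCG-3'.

62%

Scanning the sequence gives A=0, G=5, T=5, C=3.
G+C = 5 + 3 = 8 out of 13 bases
%GC = 8/13 × 100 = 61.54% ≈ 62%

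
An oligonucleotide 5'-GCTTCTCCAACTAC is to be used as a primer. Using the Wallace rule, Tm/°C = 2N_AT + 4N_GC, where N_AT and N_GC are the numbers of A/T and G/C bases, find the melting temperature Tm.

42°C

T=4, C=6, A=3, G=1
So N_AT = 7 and N_GC = 7.
Tm = 2×7 + 4×7 = 42°C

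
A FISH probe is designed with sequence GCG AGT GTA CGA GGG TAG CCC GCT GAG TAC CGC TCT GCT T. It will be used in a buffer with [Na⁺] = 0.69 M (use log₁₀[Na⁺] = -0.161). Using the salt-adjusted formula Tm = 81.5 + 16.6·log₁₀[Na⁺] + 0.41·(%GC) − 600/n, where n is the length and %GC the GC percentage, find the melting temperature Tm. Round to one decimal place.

Length n = 40. Scanning the sequence gives G=14, A=6, C=11, T=9.
G+C = 25, so %GC = 25/40 × 100 = 62.5%
Salt term: 16.6 × (-0.161) = -2.673
GC term: 0.41 × 62.5 = 25.625; length term: −600/40 = −15
Tm = 81.5 + (-2.673) + 25.625 − 15 = 89.452 → 89.5°C

89.5°C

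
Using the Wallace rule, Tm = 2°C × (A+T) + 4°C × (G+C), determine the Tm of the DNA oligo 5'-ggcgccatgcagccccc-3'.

62°C

Counting bases: T=1, C=9, G=5, A=2
AT pairs contribute 3, GC pairs contribute 14.
Tm = 2×3 + 4×14 = 62°C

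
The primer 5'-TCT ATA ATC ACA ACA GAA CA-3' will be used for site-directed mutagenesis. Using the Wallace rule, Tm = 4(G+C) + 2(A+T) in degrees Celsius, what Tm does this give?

52°C

Scanning the sequence gives A=10, C=5, G=1, T=4.
AT pairs contribute 14, GC pairs contribute 6.
Tm = 2(14) + 4(6) = 28 + 24 = 52°C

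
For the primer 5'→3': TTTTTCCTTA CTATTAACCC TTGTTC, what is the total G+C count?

8

Scanning the sequence gives G=1, A=4, C=7, T=14.
G+C = 1 + 7 = 8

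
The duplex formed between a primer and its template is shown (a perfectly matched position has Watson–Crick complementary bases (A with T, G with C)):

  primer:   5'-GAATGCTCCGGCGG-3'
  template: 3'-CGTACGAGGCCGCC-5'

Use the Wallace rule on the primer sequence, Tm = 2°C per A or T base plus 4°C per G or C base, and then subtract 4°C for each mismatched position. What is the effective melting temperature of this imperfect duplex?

Primer base counts: A=2, T=2, G=6, C=4 → A+T=4, G+C=10
Perfect-match Tm = 2(4) + 4(10) = 8 + 40 = 48°C
Mismatches (positions where the bases are not complementary): 1 (at position 2)
Effective Tm = 48 − 1×4 = 48 − 4 = 44°C

44°C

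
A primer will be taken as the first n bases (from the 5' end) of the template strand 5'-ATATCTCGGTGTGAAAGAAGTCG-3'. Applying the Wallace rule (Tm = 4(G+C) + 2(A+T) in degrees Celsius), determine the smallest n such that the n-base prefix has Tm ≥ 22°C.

n = 8

First 7 bases: ATATCTC → Tm = 18°C (< 22°C)
First 8 bases: ATATCTCG → Tm = 22°C (≥ 22°C)
Since every base adds ≥2°C, Tm only increases with n, so the threshold is first crossed at n = 8.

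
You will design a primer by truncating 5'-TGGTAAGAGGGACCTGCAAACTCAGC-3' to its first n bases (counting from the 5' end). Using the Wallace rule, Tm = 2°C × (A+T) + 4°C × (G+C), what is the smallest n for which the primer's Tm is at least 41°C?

n = 14

First 13 bases: TGGTAAGAGGGAC → Tm = 40°C (< 41°C)
First 14 bases: TGGTAAGAGGGACC → Tm = 44°C (≥ 41°C)
Each additional base adds 2°C (A/T) or 4°C (G/C), so Tm is non-decreasing in n; n = 14 is the first length to reach 41°C.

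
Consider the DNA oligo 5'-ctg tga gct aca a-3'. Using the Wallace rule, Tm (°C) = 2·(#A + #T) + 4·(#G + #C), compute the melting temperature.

Base counts: G=3, C=3, T=3, A=4
A+T = 7, G+C = 6
Tm = 2(7) + 4(6) = 14 + 24 = 38°C

38°C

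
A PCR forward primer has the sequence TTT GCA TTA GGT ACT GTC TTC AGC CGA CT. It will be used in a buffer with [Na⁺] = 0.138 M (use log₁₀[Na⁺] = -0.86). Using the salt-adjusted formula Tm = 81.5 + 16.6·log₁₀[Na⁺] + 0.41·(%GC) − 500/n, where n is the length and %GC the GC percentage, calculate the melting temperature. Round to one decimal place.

68.4°C

Length n = 29. Counting bases: G=6, T=11, A=5, C=7
G+C = 13, so %GC = 13/29 × 100 = 44.828%
Salt term: 16.6 × (-0.86) = -14.276
GC term: 0.41 × 44.828 = 18.379; length term: −500/29 = −17.241
Tm = 81.5 + (-14.276) + 18.379 − 17.241 = 68.362 → 68.4°C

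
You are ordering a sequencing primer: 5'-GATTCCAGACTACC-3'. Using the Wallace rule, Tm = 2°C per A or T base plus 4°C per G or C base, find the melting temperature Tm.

42°C

Scanning the sequence gives A=4, T=3, C=5, G=2.
AT pairs contribute 7, GC pairs contribute 7.
Tm = 4·7 + 2·7 = 28 + 14 = 42°C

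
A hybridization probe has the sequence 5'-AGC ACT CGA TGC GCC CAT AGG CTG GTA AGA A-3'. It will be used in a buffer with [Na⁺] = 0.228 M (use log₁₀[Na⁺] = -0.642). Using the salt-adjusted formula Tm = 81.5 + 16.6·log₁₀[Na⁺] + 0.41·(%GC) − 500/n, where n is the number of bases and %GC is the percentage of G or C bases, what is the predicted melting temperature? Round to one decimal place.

Length n = 31. Counting bases: G=9, T=5, A=9, C=8
G+C = 17, so %GC = 17/31 × 100 = 54.839%
Salt term: 16.6 × (-0.642) = -10.657
GC term: 0.41 × 54.839 = 22.484; length term: −500/31 = −16.129
Tm = 81.5 + (-10.657) + 22.484 − 16.129 = 77.198 → 77.2°C

77.2°C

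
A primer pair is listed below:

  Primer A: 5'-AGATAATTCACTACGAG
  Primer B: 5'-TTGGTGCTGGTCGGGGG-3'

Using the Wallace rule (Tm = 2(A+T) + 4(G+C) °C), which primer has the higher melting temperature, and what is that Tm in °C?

Primer B, 58°C

Primer A: A+T=11, G+C=6 → Tm = 2(11)+4(6) = 46°C
Primer B: A+T=5, G+C=12 → Tm = 2(5)+4(12) = 58°C
46°C vs 58°C → primer B is higher.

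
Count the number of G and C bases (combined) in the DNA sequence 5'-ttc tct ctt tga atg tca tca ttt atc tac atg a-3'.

10

T=16, C=7, G=3, A=8
Total G or C: 3 + 7 = 10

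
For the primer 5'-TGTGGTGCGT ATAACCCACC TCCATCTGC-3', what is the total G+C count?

T=8, G=6, C=10, A=5
G+C = 6 + 10 = 16

16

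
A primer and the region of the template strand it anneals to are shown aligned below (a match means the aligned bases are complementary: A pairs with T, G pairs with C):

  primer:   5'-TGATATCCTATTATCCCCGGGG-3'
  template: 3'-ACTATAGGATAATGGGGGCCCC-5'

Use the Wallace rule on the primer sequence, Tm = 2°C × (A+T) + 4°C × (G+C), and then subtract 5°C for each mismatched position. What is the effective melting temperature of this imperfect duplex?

61°C

Primer base counts: A=4, T=7, G=5, C=6 → A+T=11, G+C=11
Perfect-match Tm = 2(11) + 4(11) = 22 + 44 = 66°C
Mismatches (positions where the bases are not complementary): 1 (at position 14)
Effective Tm = 66 − 1×5 = 66 − 5 = 61°C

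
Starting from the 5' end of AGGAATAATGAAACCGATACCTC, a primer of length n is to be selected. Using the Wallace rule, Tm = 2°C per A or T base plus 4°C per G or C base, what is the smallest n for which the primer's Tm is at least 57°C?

First 20 bases: AGGAATAATGAAACCGATAC → Tm = 54°C (< 57°C)
First 21 bases: AGGAATAATGAAACCGATACC → Tm = 58°C (≥ 57°C)
Each additional base adds 2°C (A/T) or 4°C (G/C), so Tm is non-decreasing in n; n = 21 is the first length to reach 57°C.

n = 21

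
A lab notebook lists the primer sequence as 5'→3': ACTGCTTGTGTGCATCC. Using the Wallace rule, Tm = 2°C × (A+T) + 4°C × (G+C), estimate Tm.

T=6, C=5, G=4, A=2
A+T = 8, G+C = 9
Tm = 2×8 + 4×9 = 52°C

52°C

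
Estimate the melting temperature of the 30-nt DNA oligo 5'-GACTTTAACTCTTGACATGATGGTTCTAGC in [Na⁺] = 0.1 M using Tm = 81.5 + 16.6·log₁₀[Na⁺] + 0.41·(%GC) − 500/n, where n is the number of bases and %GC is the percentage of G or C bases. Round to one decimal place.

64.6°C

Length n = 30. T=11, G=6, C=6, A=7
G+C = 12, so %GC = 12/30 × 100 = 40%
Salt term: 16.6 × (-1) = -16.6
GC term: 0.41 × 40 = 16.4; length term: −500/30 = −16.667
Tm = 81.5 + (-16.6) + 16.4 − 16.667 = 64.633 → 64.6°C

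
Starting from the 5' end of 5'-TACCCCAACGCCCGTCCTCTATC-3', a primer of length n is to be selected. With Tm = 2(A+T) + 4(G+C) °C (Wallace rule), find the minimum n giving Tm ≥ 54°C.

n = 16

First 15 bases: TACCCCAACGCCCGT → Tm = 50°C (< 54°C)
First 16 bases: TACCCCAACGCCCGTC → Tm = 54°C (≥ 54°C)
Since every base adds ≥2°C, Tm only increases with n, so the threshold is first crossed at n = 16.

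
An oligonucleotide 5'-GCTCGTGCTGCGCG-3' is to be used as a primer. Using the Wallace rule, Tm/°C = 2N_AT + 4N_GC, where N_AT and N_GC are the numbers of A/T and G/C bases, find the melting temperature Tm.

Base counts: T=3, C=5, A=0, G=6
So N_AT = 3 and N_GC = 11.
Tm = 2(3) + 4(11) = 6 + 44 = 50°C

50°C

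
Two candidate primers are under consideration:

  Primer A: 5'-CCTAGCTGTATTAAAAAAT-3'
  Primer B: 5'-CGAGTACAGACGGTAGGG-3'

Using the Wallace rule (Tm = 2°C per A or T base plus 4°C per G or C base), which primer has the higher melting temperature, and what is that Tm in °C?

Primer A: A+T=14, G+C=5 → Tm = 2(14)+4(5) = 48°C
Primer B: A+T=7, G+C=11 → Tm = 2(7)+4(11) = 58°C
48°C vs 58°C → primer B is higher.

Primer B, 58°C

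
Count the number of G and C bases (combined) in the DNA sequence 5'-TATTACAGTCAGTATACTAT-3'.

Base counts: T=8, C=3, A=7, G=2
Total G or C: 2 + 3 = 5

5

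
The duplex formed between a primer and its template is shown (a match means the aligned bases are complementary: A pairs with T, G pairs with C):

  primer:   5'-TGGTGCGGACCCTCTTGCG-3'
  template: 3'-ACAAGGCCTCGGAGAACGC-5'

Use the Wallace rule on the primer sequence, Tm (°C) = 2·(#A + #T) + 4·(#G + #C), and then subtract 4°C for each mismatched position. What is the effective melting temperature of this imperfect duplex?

Primer base counts: A=1, T=5, G=7, C=6 → A+T=6, G+C=13
Perfect-match Tm = 2(6) + 4(13) = 12 + 52 = 64°C
Mismatches (positions where the bases are not complementary): 3 (at positions 3, 5, 10)
Effective Tm = 64 − 3×4 = 64 − 12 = 52°C

52°C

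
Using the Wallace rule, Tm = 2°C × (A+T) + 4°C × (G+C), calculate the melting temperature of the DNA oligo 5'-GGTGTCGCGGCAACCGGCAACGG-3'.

T=2, G=10, A=4, C=7
AT pairs contribute 6, GC pairs contribute 17.
Tm = 2×6 + 4×17 = 80°C

80°C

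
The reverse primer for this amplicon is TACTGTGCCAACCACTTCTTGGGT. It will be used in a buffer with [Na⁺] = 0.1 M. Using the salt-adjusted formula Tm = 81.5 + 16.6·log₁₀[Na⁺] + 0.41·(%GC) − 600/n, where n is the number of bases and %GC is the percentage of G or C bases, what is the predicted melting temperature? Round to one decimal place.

Length n = 24. Scanning the sequence gives G=5, T=8, A=4, C=7.
G+C = 12, so %GC = 12/24 × 100 = 50%
Salt term: 16.6 × (-1) = -16.6
GC term: 0.41 × 50 = 20.5; length term: −600/24 = −25
Tm = 81.5 + (-16.6) + 20.5 − 25 = 60.4 → 60.4°C

60.4°C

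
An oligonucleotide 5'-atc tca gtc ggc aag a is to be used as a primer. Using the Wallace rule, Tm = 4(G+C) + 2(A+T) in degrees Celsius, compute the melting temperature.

Counting bases: G=4, C=4, T=3, A=5
AT pairs contribute 8, GC pairs contribute 8.
Tm = 2(8) + 4(8) = 16 + 32 = 48°C

48°C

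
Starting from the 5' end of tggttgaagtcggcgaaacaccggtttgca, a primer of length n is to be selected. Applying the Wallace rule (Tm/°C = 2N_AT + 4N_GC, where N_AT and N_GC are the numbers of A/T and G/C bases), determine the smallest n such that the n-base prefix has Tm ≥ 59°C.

n = 20

First 19 bases: TGGTTGAAGTCGGCGAAAC → Tm = 58°C (< 59°C)
First 20 bases: TGGTTGAAGTCGGCGAAACA → Tm = 60°C (≥ 59°C)
Since every base adds ≥2°C, Tm only increases with n, so the threshold is first crossed at n = 20.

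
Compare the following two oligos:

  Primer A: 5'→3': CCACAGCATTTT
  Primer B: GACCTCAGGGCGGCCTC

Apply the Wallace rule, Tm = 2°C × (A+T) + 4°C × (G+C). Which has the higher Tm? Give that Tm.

Primer B, 60°C

Primer A: A+T=7, G+C=5 → Tm = 2(7)+4(5) = 34°C
Primer B: A+T=4, G+C=13 → Tm = 2(4)+4(13) = 60°C
34°C vs 60°C → primer B is higher.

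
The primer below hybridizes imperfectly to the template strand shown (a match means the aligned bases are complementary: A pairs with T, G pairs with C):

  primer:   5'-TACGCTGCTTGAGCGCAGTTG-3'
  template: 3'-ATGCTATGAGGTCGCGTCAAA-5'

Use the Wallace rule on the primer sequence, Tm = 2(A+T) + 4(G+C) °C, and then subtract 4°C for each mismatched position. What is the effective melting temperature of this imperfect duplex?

Primer base counts: A=3, T=6, G=7, C=5 → A+T=9, G+C=12
Perfect-match Tm = 2(9) + 4(12) = 18 + 48 = 66°C
Mismatches (positions where the bases are not complementary): 5 (at positions 5, 7, 10, 11, 21)
Effective Tm = 66 − 5×4 = 66 − 20 = 46°C

46°C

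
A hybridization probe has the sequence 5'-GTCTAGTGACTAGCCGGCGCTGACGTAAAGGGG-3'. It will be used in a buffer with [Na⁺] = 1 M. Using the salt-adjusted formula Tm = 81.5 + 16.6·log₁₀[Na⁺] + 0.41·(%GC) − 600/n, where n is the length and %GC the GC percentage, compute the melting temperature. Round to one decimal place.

Length n = 33. Scanning the sequence gives A=7, C=7, G=13, T=6.
G+C = 20, so %GC = 20/33 × 100 = 60.606%
Salt term: 16.6 × (0) = 0
GC term: 0.41 × 60.606 = 24.848; length term: −600/33 = −18.182
Tm = 81.5 + (0) + 24.848 − 18.182 = 88.166 → 88.2°C

88.2°C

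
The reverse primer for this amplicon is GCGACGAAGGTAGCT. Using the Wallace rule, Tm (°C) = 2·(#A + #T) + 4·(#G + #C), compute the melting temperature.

G=6, C=3, A=4, T=2
AT pairs contribute 6, GC pairs contribute 9.
Tm = 2(6) + 4(9) = 12 + 36 = 48°C

48°C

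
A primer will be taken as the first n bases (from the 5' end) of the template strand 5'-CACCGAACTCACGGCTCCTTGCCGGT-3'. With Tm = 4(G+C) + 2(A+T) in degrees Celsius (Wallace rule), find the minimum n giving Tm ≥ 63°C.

First 19 bases: CACCGAACTCACGGCTCCT → Tm = 62°C (< 63°C)
First 20 bases: CACCGAACTCACGGCTCCTT → Tm = 64°C (≥ 63°C)
Since every base adds ≥2°C, Tm only increases with n, so the threshold is first crossed at n = 20.

n = 20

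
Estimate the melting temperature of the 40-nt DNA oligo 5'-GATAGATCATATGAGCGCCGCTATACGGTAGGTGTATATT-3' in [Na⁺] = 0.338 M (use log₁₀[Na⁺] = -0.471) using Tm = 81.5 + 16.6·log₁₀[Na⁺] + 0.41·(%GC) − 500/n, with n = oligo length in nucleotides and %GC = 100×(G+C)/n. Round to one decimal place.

78.6°C

Length n = 40. Counting bases: T=12, G=11, A=11, C=6
G+C = 17, so %GC = 17/40 × 100 = 42.5%
Salt term: 16.6 × (-0.471) = -7.819
GC term: 0.41 × 42.5 = 17.425; length term: −500/40 = −12.5
Tm = 81.5 + (-7.819) + 17.425 − 12.5 = 78.606 → 78.6°C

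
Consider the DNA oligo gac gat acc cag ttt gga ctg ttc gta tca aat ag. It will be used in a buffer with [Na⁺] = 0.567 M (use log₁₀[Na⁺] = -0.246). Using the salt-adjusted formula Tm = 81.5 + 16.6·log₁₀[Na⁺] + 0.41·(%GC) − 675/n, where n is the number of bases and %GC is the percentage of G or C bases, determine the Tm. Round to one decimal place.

Length n = 35. Base counts: T=10, C=7, A=10, G=8
G+C = 15, so %GC = 15/35 × 100 = 42.857%
Salt term: 16.6 × (-0.246) = -4.084
GC term: 0.41 × 42.857 = 17.571; length term: −675/35 = −19.286
Tm = 81.5 + (-4.084) + 17.571 − 19.286 = 75.701 → 75.7°C

75.7°C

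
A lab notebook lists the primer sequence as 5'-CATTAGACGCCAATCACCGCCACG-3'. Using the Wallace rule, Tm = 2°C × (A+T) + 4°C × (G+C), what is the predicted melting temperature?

Counting bases: G=4, C=10, A=7, T=3
A+T = 10, G+C = 14
Tm = 4·14 + 2·10 = 56 + 20 = 76°C

76°C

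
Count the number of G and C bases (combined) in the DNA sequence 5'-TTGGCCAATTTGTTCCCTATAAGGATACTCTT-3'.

Scanning the sequence gives A=7, C=7, T=13, G=5.
Total G or C: 5 + 7 = 12

12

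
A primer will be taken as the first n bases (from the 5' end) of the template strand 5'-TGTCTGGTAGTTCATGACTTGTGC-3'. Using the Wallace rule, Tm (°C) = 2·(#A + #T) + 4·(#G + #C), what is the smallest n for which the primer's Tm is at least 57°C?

n = 21

First 20 bases: TGTCTGGTAGTTCATGACTT → Tm = 56°C (< 57°C)
First 21 bases: TGTCTGGTAGTTCATGACTTG → Tm = 60°C (≥ 57°C)
Each additional base adds 2°C (A/T) or 4°C (G/C), so Tm is non-decreasing in n; n = 21 is the first length to reach 57°C.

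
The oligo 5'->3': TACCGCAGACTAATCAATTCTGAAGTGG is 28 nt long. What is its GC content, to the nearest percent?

Base counts: A=9, G=6, C=6, T=7
G+C = 6 + 6 = 12 out of 28 bases
%GC = 12/28 × 100 = 42.86% ≈ 43%

43%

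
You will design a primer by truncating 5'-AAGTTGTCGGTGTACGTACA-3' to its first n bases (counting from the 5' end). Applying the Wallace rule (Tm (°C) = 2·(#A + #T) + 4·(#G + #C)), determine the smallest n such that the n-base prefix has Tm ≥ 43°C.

First 14 bases: AAGTTGTCGGTGTA → Tm = 40°C (< 43°C)
First 15 bases: AAGTTGTCGGTGTAC → Tm = 44°C (≥ 43°C)
Each additional base adds 2°C (A/T) or 4°C (G/C), so Tm is non-decreasing in n; n = 15 is the first length to reach 43°C.

n = 15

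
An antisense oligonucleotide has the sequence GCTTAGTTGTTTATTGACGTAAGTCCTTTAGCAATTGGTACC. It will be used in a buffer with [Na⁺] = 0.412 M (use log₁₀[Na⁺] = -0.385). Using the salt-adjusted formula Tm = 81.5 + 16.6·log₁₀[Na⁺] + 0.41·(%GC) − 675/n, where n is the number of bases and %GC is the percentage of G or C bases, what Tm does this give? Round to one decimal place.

Length n = 42. Base counts: A=9, T=17, C=7, G=9
G+C = 16, so %GC = 16/42 × 100 = 38.095%
Salt term: 16.6 × (-0.385) = -6.391
GC term: 0.41 × 38.095 = 15.619; length term: −675/42 = −16.071
Tm = 81.5 + (-6.391) + 15.619 − 16.071 = 74.657 → 74.7°C

74.7°C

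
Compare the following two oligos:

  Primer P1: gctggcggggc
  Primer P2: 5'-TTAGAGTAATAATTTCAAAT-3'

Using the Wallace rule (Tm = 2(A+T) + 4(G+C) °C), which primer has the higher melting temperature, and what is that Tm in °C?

Primer P1: A+T=1, G+C=10 → Tm = 2(1)+4(10) = 42°C
Primer P2: A+T=17, G+C=3 → Tm = 2(17)+4(3) = 46°C
42°C vs 46°C → primer P2 is higher.

Primer P2, 46°C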